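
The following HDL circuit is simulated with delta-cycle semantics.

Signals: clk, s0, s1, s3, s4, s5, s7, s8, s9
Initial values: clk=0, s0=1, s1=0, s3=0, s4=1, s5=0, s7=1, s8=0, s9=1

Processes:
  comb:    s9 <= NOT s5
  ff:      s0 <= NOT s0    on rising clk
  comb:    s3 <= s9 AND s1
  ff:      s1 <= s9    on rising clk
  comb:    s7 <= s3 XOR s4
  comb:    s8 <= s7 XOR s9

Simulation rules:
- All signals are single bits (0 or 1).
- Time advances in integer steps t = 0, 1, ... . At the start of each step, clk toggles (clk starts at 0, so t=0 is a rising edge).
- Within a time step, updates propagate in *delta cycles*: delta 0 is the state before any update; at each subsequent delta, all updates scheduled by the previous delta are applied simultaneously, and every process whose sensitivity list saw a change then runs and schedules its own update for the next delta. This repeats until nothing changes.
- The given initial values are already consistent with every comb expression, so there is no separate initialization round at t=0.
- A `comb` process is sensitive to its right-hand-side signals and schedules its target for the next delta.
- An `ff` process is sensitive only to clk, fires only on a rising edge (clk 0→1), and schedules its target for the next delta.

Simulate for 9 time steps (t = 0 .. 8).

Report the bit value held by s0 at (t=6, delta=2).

t=0 Δ0: s3=0 clk=0 s5=0 s7=1 s4=1 s1=0 s9=1 s8=0 s0=1
  Δ1: clk:0→1
  Δ2: s1:0→1, s0:1→0
  Δ3: s3:0→1
  Δ4: s7:1→0
  Δ5: s8:0→1
  (5Δ to stable)
t=1 Δ0: s3=1 clk=1 s5=0 s7=0 s4=1 s1=1 s9=1 s8=1 s0=0
  Δ1: clk:1→0
  (1Δ to stable)
t=2 Δ0: s3=1 clk=0 s5=0 s7=0 s4=1 s1=1 s9=1 s8=1 s0=0
  Δ1: clk:0→1
  Δ2: s0:0→1
  (2Δ to stable)
t=3 Δ0: s3=1 clk=1 s5=0 s7=0 s4=1 s1=1 s9=1 s8=1 s0=1
  Δ1: clk:1→0
  (1Δ to stable)
t=4 Δ0: s3=1 clk=0 s5=0 s7=0 s4=1 s1=1 s9=1 s8=1 s0=1
  Δ1: clk:0→1
  Δ2: s0:1→0
  (2Δ to stable)
t=5 Δ0: s3=1 clk=1 s5=0 s7=0 s4=1 s1=1 s9=1 s8=1 s0=0
  Δ1: clk:1→0
  (1Δ to stable)
t=6 Δ0: s3=1 clk=0 s5=0 s7=0 s4=1 s1=1 s9=1 s8=1 s0=0
  Δ1: clk:0→1
  Δ2: s0:0→1
  (2Δ to stable)
t=7 Δ0: s3=1 clk=1 s5=0 s7=0 s4=1 s1=1 s9=1 s8=1 s0=1
  Δ1: clk:1→0
  (1Δ to stable)
t=8 Δ0: s3=1 clk=0 s5=0 s7=0 s4=1 s1=1 s9=1 s8=1 s0=1
  Δ1: clk:0→1
  Δ2: s0:1→0
  (2Δ to stable)

1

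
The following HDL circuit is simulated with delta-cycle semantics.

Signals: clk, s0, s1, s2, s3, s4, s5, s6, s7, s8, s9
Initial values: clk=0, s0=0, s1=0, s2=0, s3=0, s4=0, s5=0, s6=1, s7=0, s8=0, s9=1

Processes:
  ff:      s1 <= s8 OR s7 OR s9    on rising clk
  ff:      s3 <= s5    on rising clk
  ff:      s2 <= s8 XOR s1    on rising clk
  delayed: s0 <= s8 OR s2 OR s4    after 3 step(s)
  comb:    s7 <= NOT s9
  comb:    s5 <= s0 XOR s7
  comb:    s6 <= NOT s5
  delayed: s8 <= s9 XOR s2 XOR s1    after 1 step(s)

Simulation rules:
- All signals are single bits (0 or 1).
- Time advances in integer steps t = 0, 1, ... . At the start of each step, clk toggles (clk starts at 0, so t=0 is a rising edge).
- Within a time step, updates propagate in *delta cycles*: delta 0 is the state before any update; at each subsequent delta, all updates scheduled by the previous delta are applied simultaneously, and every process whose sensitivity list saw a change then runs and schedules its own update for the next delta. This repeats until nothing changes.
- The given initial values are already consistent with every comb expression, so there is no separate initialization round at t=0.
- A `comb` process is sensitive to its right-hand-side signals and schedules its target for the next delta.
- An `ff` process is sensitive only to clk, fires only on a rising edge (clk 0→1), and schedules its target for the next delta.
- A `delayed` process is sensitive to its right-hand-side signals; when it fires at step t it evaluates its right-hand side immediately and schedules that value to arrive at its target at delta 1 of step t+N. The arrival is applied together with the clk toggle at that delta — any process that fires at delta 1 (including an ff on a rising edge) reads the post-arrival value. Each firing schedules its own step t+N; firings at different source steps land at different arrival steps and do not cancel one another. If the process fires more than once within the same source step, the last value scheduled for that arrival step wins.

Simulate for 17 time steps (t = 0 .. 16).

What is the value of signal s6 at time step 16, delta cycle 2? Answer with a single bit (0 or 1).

t0.Δ0 s2=0 clk=0 s7=0 s5=0 s6=1 s4=0 s1=0 s8=0 s9=1 s0=0 s3=0
t0.Δ1 s2=0 clk=1 s7=0 s5=0 s6=1 s4=0 s1=0 s8=0 s9=1 s0=0 s3=0
t0.Δ2 s2=0 clk=1 s7=0 s5=0 s6=1 s4=0 s1=1 s8=0 s9=1 s0=0 s3=0
t1.Δ0 s2=0 clk=1 s7=0 s5=0 s6=1 s4=0 s1=1 s8=0 s9=1 s0=0 s3=0
t1.Δ1 s2=0 clk=0 s7=0 s5=0 s6=1 s4=0 s1=1 s8=0 s9=1 s0=0 s3=0
t2.Δ0 s2=0 clk=0 s7=0 s5=0 s6=1 s4=0 s1=1 s8=0 s9=1 s0=0 s3=0
t2.Δ1 s2=0 clk=1 s7=0 s5=0 s6=1 s4=0 s1=1 s8=0 s9=1 s0=0 s3=0
t2.Δ2 s2=1 clk=1 s7=0 s5=0 s6=1 s4=0 s1=1 s8=0 s9=1 s0=0 s3=0
t3.Δ0 s2=1 clk=1 s7=0 s5=0 s6=1 s4=0 s1=1 s8=0 s9=1 s0=0 s3=0
t3.Δ1 s2=1 clk=0 s7=0 s5=0 s6=1 s4=0 s1=1 s8=1 s9=1 s0=0 s3=0
t4.Δ0 s2=1 clk=0 s7=0 s5=0 s6=1 s4=0 s1=1 s8=1 s9=1 s0=0 s3=0
t4.Δ1 s2=1 clk=1 s7=0 s5=0 s6=1 s4=0 s1=1 s8=1 s9=1 s0=0 s3=0
t4.Δ2 s2=0 clk=1 s7=0 s5=0 s6=1 s4=0 s1=1 s8=1 s9=1 s0=0 s3=0
t5.Δ0 s2=0 clk=1 s7=0 s5=0 s6=1 s4=0 s1=1 s8=1 s9=1 s0=0 s3=0
t5.Δ1 s2=0 clk=0 s7=0 s5=0 s6=1 s4=0 s1=1 s8=0 s9=1 s0=1 s3=0
t5.Δ2 s2=0 clk=0 s7=0 s5=1 s6=1 s4=0 s1=1 s8=0 s9=1 s0=1 s3=0
t5.Δ3 s2=0 clk=0 s7=0 s5=1 s6=0 s4=0 s1=1 s8=0 s9=1 s0=1 s3=0
t6.Δ0 s2=0 clk=0 s7=0 s5=1 s6=0 s4=0 s1=1 s8=0 s9=1 s0=1 s3=0
t6.Δ1 s2=0 clk=1 s7=0 s5=1 s6=0 s4=0 s1=1 s8=0 s9=1 s0=1 s3=0
t6.Δ2 s2=1 clk=1 s7=0 s5=1 s6=0 s4=0 s1=1 s8=0 s9=1 s0=1 s3=1
t7.Δ0 s2=1 clk=1 s7=0 s5=1 s6=0 s4=0 s1=1 s8=0 s9=1 s0=1 s3=1
t7.Δ1 s2=1 clk=0 s7=0 s5=1 s6=0 s4=0 s1=1 s8=1 s9=1 s0=1 s3=1
t8.Δ0 s2=1 clk=0 s7=0 s5=1 s6=0 s4=0 s1=1 s8=1 s9=1 s0=1 s3=1
t8.Δ1 s2=1 clk=1 s7=0 s5=1 s6=0 s4=0 s1=1 s8=1 s9=1 s0=0 s3=1
t8.Δ2 s2=0 clk=1 s7=0 s5=0 s6=0 s4=0 s1=1 s8=1 s9=1 s0=0 s3=1
t8.Δ3 s2=0 clk=1 s7=0 s5=0 s6=1 s4=0 s1=1 s8=1 s9=1 s0=0 s3=1
t9.Δ0 s2=0 clk=1 s7=0 s5=0 s6=1 s4=0 s1=1 s8=1 s9=1 s0=0 s3=1
t9.Δ1 s2=0 clk=0 s7=0 s5=0 s6=1 s4=0 s1=1 s8=0 s9=1 s0=1 s3=1
t9.Δ2 s2=0 clk=0 s7=0 s5=1 s6=1 s4=0 s1=1 s8=0 s9=1 s0=1 s3=1
t9.Δ3 s2=0 clk=0 s7=0 s5=1 s6=0 s4=0 s1=1 s8=0 s9=1 s0=1 s3=1
t10.Δ0 s2=0 clk=0 s7=0 s5=1 s6=0 s4=0 s1=1 s8=0 s9=1 s0=1 s3=1
t10.Δ1 s2=0 clk=1 s7=0 s5=1 s6=0 s4=0 s1=1 s8=0 s9=1 s0=1 s3=1
t10.Δ2 s2=1 clk=1 s7=0 s5=1 s6=0 s4=0 s1=1 s8=0 s9=1 s0=1 s3=1
t11.Δ0 s2=1 clk=1 s7=0 s5=1 s6=0 s4=0 s1=1 s8=0 s9=1 s0=1 s3=1
t11.Δ1 s2=1 clk=0 s7=0 s5=1 s6=0 s4=0 s1=1 s8=1 s9=1 s0=1 s3=1
t12.Δ0 s2=1 clk=0 s7=0 s5=1 s6=0 s4=0 s1=1 s8=1 s9=1 s0=1 s3=1
t12.Δ1 s2=1 clk=1 s7=0 s5=1 s6=0 s4=0 s1=1 s8=1 s9=1 s0=0 s3=1
t12.Δ2 s2=0 clk=1 s7=0 s5=0 s6=0 s4=0 s1=1 s8=1 s9=1 s0=0 s3=1
t12.Δ3 s2=0 clk=1 s7=0 s5=0 s6=1 s4=0 s1=1 s8=1 s9=1 s0=0 s3=1
t13.Δ0 s2=0 clk=1 s7=0 s5=0 s6=1 s4=0 s1=1 s8=1 s9=1 s0=0 s3=1
t13.Δ1 s2=0 clk=0 s7=0 s5=0 s6=1 s4=0 s1=1 s8=0 s9=1 s0=1 s3=1
t13.Δ2 s2=0 clk=0 s7=0 s5=1 s6=1 s4=0 s1=1 s8=0 s9=1 s0=1 s3=1
t13.Δ3 s2=0 clk=0 s7=0 s5=1 s6=0 s4=0 s1=1 s8=0 s9=1 s0=1 s3=1
t14.Δ0 s2=0 clk=0 s7=0 s5=1 s6=0 s4=0 s1=1 s8=0 s9=1 s0=1 s3=1
t14.Δ1 s2=0 clk=1 s7=0 s5=1 s6=0 s4=0 s1=1 s8=0 s9=1 s0=1 s3=1
t14.Δ2 s2=1 clk=1 s7=0 s5=1 s6=0 s4=0 s1=1 s8=0 s9=1 s0=1 s3=1
t15.Δ0 s2=1 clk=1 s7=0 s5=1 s6=0 s4=0 s1=1 s8=0 s9=1 s0=1 s3=1
t15.Δ1 s2=1 clk=0 s7=0 s5=1 s6=0 s4=0 s1=1 s8=1 s9=1 s0=1 s3=1
t16.Δ0 s2=1 clk=0 s7=0 s5=1 s6=0 s4=0 s1=1 s8=1 s9=1 s0=1 s3=1
t16.Δ1 s2=1 clk=1 s7=0 s5=1 s6=0 s4=0 s1=1 s8=1 s9=1 s0=0 s3=1
t16.Δ2 s2=0 clk=1 s7=0 s5=0 s6=0 s4=0 s1=1 s8=1 s9=1 s0=0 s3=1
t16.Δ3 s2=0 clk=1 s7=0 s5=0 s6=1 s4=0 s1=1 s8=1 s9=1 s0=0 s3=1

0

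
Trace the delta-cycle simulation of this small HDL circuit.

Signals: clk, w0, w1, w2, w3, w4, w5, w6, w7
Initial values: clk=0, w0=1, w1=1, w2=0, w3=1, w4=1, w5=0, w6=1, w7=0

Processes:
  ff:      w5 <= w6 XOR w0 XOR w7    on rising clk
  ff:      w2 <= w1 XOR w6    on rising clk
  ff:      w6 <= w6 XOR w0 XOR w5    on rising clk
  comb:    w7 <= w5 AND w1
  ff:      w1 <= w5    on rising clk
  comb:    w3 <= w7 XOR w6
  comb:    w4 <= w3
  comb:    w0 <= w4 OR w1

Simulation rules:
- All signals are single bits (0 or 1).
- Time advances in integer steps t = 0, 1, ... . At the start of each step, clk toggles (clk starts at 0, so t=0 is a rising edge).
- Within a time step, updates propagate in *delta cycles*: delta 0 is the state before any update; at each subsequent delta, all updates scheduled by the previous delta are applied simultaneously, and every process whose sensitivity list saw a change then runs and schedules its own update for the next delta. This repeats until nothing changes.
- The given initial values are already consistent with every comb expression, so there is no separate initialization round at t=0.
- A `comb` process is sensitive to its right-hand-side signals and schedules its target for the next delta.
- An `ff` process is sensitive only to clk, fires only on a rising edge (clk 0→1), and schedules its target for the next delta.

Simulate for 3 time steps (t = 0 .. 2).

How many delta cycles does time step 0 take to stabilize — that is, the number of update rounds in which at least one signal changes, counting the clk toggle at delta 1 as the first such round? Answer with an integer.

t0.Δ0 w5=0 w7=0 w3=1 w4=1 w1=1 w2=0 clk=0 w0=1 w6=1
t0.Δ1 w5=0 w7=0 w3=1 w4=1 w1=1 w2=0 clk=1 w0=1 w6=1
t0.Δ2 w5=0 w7=0 w3=1 w4=1 w1=0 w2=0 clk=1 w0=1 w6=0
t0.Δ3 w5=0 w7=0 w3=0 w4=1 w1=0 w2=0 clk=1 w0=1 w6=0
t0.Δ4 w5=0 w7=0 w3=0 w4=0 w1=0 w2=0 clk=1 w0=1 w6=0
t0.Δ5 w5=0 w7=0 w3=0 w4=0 w1=0 w2=0 clk=1 w0=0 w6=0
t1.Δ0 w5=0 w7=0 w3=0 w4=0 w1=0 w2=0 clk=1 w0=0 w6=0
t1.Δ1 w5=0 w7=0 w3=0 w4=0 w1=0 w2=0 clk=0 w0=0 w6=0
t2.Δ0 w5=0 w7=0 w3=0 w4=0 w1=0 w2=0 clk=0 w0=0 w6=0
t2.Δ1 w5=0 w7=0 w3=0 w4=0 w1=0 w2=0 clk=1 w0=0 w6=0

5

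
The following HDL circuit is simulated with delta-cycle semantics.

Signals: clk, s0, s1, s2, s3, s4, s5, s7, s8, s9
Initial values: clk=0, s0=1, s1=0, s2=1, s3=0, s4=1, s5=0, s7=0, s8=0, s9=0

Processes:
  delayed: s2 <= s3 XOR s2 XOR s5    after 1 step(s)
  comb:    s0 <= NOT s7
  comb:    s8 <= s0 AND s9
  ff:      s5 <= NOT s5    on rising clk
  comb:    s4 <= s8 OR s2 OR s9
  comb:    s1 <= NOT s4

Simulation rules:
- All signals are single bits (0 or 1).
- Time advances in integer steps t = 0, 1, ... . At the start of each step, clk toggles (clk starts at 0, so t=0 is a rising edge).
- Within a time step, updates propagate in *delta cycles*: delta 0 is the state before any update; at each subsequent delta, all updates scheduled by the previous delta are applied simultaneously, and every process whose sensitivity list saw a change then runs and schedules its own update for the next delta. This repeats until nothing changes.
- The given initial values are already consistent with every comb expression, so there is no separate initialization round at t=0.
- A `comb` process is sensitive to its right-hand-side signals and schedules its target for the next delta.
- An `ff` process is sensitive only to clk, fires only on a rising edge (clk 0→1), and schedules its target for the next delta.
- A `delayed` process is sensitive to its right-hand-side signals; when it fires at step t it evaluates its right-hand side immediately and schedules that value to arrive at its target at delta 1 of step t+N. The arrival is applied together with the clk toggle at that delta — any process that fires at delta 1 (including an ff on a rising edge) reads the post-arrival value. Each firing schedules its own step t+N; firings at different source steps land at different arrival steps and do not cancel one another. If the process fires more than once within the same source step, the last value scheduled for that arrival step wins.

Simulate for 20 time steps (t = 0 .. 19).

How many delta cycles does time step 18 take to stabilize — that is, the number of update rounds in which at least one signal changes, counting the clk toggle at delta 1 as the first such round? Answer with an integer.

3

t0.Δ0 s8=0 s3=0 s2=1 s5=0 s0=1 clk=0 s7=0 s1=0 s4=1 s9=0
t0.Δ1 s8=0 s3=0 s2=1 s5=0 s0=1 clk=1 s7=0 s1=0 s4=1 s9=0
t0.Δ2 s8=0 s3=0 s2=1 s5=1 s0=1 clk=1 s7=0 s1=0 s4=1 s9=0
t1.Δ0 s8=0 s3=0 s2=1 s5=1 s0=1 clk=1 s7=0 s1=0 s4=1 s9=0
t1.Δ1 s8=0 s3=0 s2=0 s5=1 s0=1 clk=0 s7=0 s1=0 s4=1 s9=0
t1.Δ2 s8=0 s3=0 s2=0 s5=1 s0=1 clk=0 s7=0 s1=0 s4=0 s9=0
t1.Δ3 s8=0 s3=0 s2=0 s5=1 s0=1 clk=0 s7=0 s1=1 s4=0 s9=0
t2.Δ0 s8=0 s3=0 s2=0 s5=1 s0=1 clk=0 s7=0 s1=1 s4=0 s9=0
t2.Δ1 s8=0 s3=0 s2=1 s5=1 s0=1 clk=1 s7=0 s1=1 s4=0 s9=0
t2.Δ2 s8=0 s3=0 s2=1 s5=0 s0=1 clk=1 s7=0 s1=1 s4=1 s9=0
t2.Δ3 s8=0 s3=0 s2=1 s5=0 s0=1 clk=1 s7=0 s1=0 s4=1 s9=0
t3.Δ0 s8=0 s3=0 s2=1 s5=0 s0=1 clk=1 s7=0 s1=0 s4=1 s9=0
t3.Δ1 s8=0 s3=0 s2=1 s5=0 s0=1 clk=0 s7=0 s1=0 s4=1 s9=0
t4.Δ0 s8=0 s3=0 s2=1 s5=0 s0=1 clk=0 s7=0 s1=0 s4=1 s9=0
t4.Δ1 s8=0 s3=0 s2=1 s5=0 s0=1 clk=1 s7=0 s1=0 s4=1 s9=0
t4.Δ2 s8=0 s3=0 s2=1 s5=1 s0=1 clk=1 s7=0 s1=0 s4=1 s9=0
t5.Δ0 s8=0 s3=0 s2=1 s5=1 s0=1 clk=1 s7=0 s1=0 s4=1 s9=0
t5.Δ1 s8=0 s3=0 s2=0 s5=1 s0=1 clk=0 s7=0 s1=0 s4=1 s9=0
t5.Δ2 s8=0 s3=0 s2=0 s5=1 s0=1 clk=0 s7=0 s1=0 s4=0 s9=0
t5.Δ3 s8=0 s3=0 s2=0 s5=1 s0=1 clk=0 s7=0 s1=1 s4=0 s9=0
t6.Δ0 s8=0 s3=0 s2=0 s5=1 s0=1 clk=0 s7=0 s1=1 s4=0 s9=0
t6.Δ1 s8=0 s3=0 s2=1 s5=1 s0=1 clk=1 s7=0 s1=1 s4=0 s9=0
t6.Δ2 s8=0 s3=0 s2=1 s5=0 s0=1 clk=1 s7=0 s1=1 s4=1 s9=0
t6.Δ3 s8=0 s3=0 s2=1 s5=0 s0=1 clk=1 s7=0 s1=0 s4=1 s9=0
t7.Δ0 s8=0 s3=0 s2=1 s5=0 s0=1 clk=1 s7=0 s1=0 s4=1 s9=0
t7.Δ1 s8=0 s3=0 s2=1 s5=0 s0=1 clk=0 s7=0 s1=0 s4=1 s9=0
t8.Δ0 s8=0 s3=0 s2=1 s5=0 s0=1 clk=0 s7=0 s1=0 s4=1 s9=0
t8.Δ1 s8=0 s3=0 s2=1 s5=0 s0=1 clk=1 s7=0 s1=0 s4=1 s9=0
t8.Δ2 s8=0 s3=0 s2=1 s5=1 s0=1 clk=1 s7=0 s1=0 s4=1 s9=0
t9.Δ0 s8=0 s3=0 s2=1 s5=1 s0=1 clk=1 s7=0 s1=0 s4=1 s9=0
t9.Δ1 s8=0 s3=0 s2=0 s5=1 s0=1 clk=0 s7=0 s1=0 s4=1 s9=0
t9.Δ2 s8=0 s3=0 s2=0 s5=1 s0=1 clk=0 s7=0 s1=0 s4=0 s9=0
t9.Δ3 s8=0 s3=0 s2=0 s5=1 s0=1 clk=0 s7=0 s1=1 s4=0 s9=0
t10.Δ0 s8=0 s3=0 s2=0 s5=1 s0=1 clk=0 s7=0 s1=1 s4=0 s9=0
t10.Δ1 s8=0 s3=0 s2=1 s5=1 s0=1 clk=1 s7=0 s1=1 s4=0 s9=0
t10.Δ2 s8=0 s3=0 s2=1 s5=0 s0=1 clk=1 s7=0 s1=1 s4=1 s9=0
t10.Δ3 s8=0 s3=0 s2=1 s5=0 s0=1 clk=1 s7=0 s1=0 s4=1 s9=0
t11.Δ0 s8=0 s3=0 s2=1 s5=0 s0=1 clk=1 s7=0 s1=0 s4=1 s9=0
t11.Δ1 s8=0 s3=0 s2=1 s5=0 s0=1 clk=0 s7=0 s1=0 s4=1 s9=0
t12.Δ0 s8=0 s3=0 s2=1 s5=0 s0=1 clk=0 s7=0 s1=0 s4=1 s9=0
t12.Δ1 s8=0 s3=0 s2=1 s5=0 s0=1 clk=1 s7=0 s1=0 s4=1 s9=0
t12.Δ2 s8=0 s3=0 s2=1 s5=1 s0=1 clk=1 s7=0 s1=0 s4=1 s9=0
t13.Δ0 s8=0 s3=0 s2=1 s5=1 s0=1 clk=1 s7=0 s1=0 s4=1 s9=0
t13.Δ1 s8=0 s3=0 s2=0 s5=1 s0=1 clk=0 s7=0 s1=0 s4=1 s9=0
t13.Δ2 s8=0 s3=0 s2=0 s5=1 s0=1 clk=0 s7=0 s1=0 s4=0 s9=0
t13.Δ3 s8=0 s3=0 s2=0 s5=1 s0=1 clk=0 s7=0 s1=1 s4=0 s9=0
t14.Δ0 s8=0 s3=0 s2=0 s5=1 s0=1 clk=0 s7=0 s1=1 s4=0 s9=0
t14.Δ1 s8=0 s3=0 s2=1 s5=1 s0=1 clk=1 s7=0 s1=1 s4=0 s9=0
t14.Δ2 s8=0 s3=0 s2=1 s5=0 s0=1 clk=1 s7=0 s1=1 s4=1 s9=0
t14.Δ3 s8=0 s3=0 s2=1 s5=0 s0=1 clk=1 s7=0 s1=0 s4=1 s9=0
t15.Δ0 s8=0 s3=0 s2=1 s5=0 s0=1 clk=1 s7=0 s1=0 s4=1 s9=0
t15.Δ1 s8=0 s3=0 s2=1 s5=0 s0=1 clk=0 s7=0 s1=0 s4=1 s9=0
t16.Δ0 s8=0 s3=0 s2=1 s5=0 s0=1 clk=0 s7=0 s1=0 s4=1 s9=0
t16.Δ1 s8=0 s3=0 s2=1 s5=0 s0=1 clk=1 s7=0 s1=0 s4=1 s9=0
t16.Δ2 s8=0 s3=0 s2=1 s5=1 s0=1 clk=1 s7=0 s1=0 s4=1 s9=0
t17.Δ0 s8=0 s3=0 s2=1 s5=1 s0=1 clk=1 s7=0 s1=0 s4=1 s9=0
t17.Δ1 s8=0 s3=0 s2=0 s5=1 s0=1 clk=0 s7=0 s1=0 s4=1 s9=0
t17.Δ2 s8=0 s3=0 s2=0 s5=1 s0=1 clk=0 s7=0 s1=0 s4=0 s9=0
t17.Δ3 s8=0 s3=0 s2=0 s5=1 s0=1 clk=0 s7=0 s1=1 s4=0 s9=0
t18.Δ0 s8=0 s3=0 s2=0 s5=1 s0=1 clk=0 s7=0 s1=1 s4=0 s9=0
t18.Δ1 s8=0 s3=0 s2=1 s5=1 s0=1 clk=1 s7=0 s1=1 s4=0 s9=0
t18.Δ2 s8=0 s3=0 s2=1 s5=0 s0=1 clk=1 s7=0 s1=1 s4=1 s9=0
t18.Δ3 s8=0 s3=0 s2=1 s5=0 s0=1 clk=1 s7=0 s1=0 s4=1 s9=0
t19.Δ0 s8=0 s3=0 s2=1 s5=0 s0=1 clk=1 s7=0 s1=0 s4=1 s9=0
t19.Δ1 s8=0 s3=0 s2=1 s5=0 s0=1 clk=0 s7=0 s1=0 s4=1 s9=0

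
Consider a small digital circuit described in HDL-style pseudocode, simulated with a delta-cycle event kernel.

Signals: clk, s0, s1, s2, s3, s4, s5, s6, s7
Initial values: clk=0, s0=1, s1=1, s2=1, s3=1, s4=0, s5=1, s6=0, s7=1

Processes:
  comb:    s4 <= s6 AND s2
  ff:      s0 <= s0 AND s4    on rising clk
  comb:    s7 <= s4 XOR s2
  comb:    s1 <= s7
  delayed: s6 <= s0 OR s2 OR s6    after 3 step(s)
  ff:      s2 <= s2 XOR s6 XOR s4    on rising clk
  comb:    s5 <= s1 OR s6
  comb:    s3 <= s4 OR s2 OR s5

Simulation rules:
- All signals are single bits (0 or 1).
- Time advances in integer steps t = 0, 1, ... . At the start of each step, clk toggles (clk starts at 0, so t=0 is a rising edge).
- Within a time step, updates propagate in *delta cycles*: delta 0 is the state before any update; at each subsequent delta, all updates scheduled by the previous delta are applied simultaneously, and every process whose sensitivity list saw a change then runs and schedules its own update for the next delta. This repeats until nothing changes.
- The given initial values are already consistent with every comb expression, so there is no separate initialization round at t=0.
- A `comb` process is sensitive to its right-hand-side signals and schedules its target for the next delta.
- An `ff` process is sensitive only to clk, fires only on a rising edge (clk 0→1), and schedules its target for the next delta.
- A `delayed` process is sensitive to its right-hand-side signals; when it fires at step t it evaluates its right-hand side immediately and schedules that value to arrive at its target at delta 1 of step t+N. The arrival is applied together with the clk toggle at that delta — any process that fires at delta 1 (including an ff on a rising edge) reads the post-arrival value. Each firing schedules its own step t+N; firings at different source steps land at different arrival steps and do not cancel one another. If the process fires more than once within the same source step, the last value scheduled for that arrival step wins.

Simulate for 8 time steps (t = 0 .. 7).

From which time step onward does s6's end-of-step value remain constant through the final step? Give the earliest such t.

3

t=0 Δ0: s2=1 s0=1 s4=0 s7=1 clk=0 s6=0 s1=1 s5=1 s3=1
  Δ1: clk:0→1
  Δ2: s0:1→0
  (2Δ to stable)
t=1 Δ0: s2=1 s0=0 s4=0 s7=1 clk=1 s6=0 s1=1 s5=1 s3=1
  Δ1: clk:1→0
  (1Δ to stable)
t=2 Δ0: s2=1 s0=0 s4=0 s7=1 clk=0 s6=0 s1=1 s5=1 s3=1
  Δ1: clk:0→1
  (1Δ to stable)
t=3 Δ0: s2=1 s0=0 s4=0 s7=1 clk=1 s6=0 s1=1 s5=1 s3=1
  Δ1: clk:1→0, s6:0→1
  Δ2: s4:0→1
  Δ3: s7:1→0
  Δ4: s1:1→0
  (4Δ to stable)
t=4 Δ0: s2=1 s0=0 s4=1 s7=0 clk=0 s6=1 s1=0 s5=1 s3=1
  Δ1: clk:0→1
  (1Δ to stable)
t=5 Δ0: s2=1 s0=0 s4=1 s7=0 clk=1 s6=1 s1=0 s5=1 s3=1
  Δ1: clk:1→0
  (1Δ to stable)
t=6 Δ0: s2=1 s0=0 s4=1 s7=0 clk=0 s6=1 s1=0 s5=1 s3=1
  Δ1: clk:0→1
  (1Δ to stable)
t=7 Δ0: s2=1 s0=0 s4=1 s7=0 clk=1 s6=1 s1=0 s5=1 s3=1
  Δ1: clk:1→0
  (1Δ to stable)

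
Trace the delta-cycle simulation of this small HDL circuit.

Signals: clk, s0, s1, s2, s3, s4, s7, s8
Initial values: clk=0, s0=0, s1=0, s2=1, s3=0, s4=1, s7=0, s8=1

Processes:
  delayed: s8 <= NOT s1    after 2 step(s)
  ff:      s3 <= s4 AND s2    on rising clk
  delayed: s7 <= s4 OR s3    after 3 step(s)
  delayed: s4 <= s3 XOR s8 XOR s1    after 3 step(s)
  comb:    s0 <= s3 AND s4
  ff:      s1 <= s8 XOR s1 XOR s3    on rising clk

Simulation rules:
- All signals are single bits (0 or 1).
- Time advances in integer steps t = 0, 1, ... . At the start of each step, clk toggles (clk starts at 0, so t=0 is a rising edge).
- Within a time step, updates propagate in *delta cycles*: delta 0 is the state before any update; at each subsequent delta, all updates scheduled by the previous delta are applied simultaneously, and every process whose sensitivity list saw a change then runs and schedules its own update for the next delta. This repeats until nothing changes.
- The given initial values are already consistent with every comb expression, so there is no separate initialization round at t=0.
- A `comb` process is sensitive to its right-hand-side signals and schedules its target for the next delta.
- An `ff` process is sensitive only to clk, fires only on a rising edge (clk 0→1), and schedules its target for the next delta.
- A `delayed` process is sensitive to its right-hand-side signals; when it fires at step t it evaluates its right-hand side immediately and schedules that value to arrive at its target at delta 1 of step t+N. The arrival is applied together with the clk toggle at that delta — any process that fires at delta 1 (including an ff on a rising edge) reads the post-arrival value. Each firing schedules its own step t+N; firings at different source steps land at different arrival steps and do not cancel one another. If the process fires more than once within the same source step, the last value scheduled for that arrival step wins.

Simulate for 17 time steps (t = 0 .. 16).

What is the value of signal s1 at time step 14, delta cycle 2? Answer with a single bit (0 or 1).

0

[bits: s1,clk,s4,s2,s7,s8,s3,s0]
t=0: Δ0=00110100 Δ1=01110100 Δ2=11110110 Δ3=11110111 | 3Δ
t=1: Δ0=11110111 Δ1=10110111 | 1Δ
t=2: Δ0=10110111 Δ1=11110011 Δ2=01110011 | 2Δ
t=3: Δ0=01110011 Δ1=00111011 | 1Δ
t=4: Δ0=00111011 Δ1=01111111 | 1Δ
t=5: Δ0=01111111 Δ1=00111111 | 1Δ
t=6: Δ0=00111111 Δ1=01111111 | 1Δ
t=7: Δ0=01111111 Δ1=00011111 Δ2=00011110 | 2Δ
t=8: Δ0=00011110 Δ1=01011110 Δ2=01011100 | 2Δ
t=9: Δ0=01011100 Δ1=00011100 | 1Δ
t=10: Δ0=00011100 Δ1=01011100 Δ2=11011100 | 2Δ
t=11: Δ0=11011100 Δ1=10110100 | 1Δ
t=12: Δ0=10110100 Δ1=11110000 Δ2=11110010 Δ3=11110011 | 3Δ
t=13: Δ0=11110011 Δ1=10010011 Δ2=10010010 | 2Δ
t=14: Δ0=10010010 Δ1=11011010 Δ2=01011000 | 2Δ
t=15: Δ0=01011000 Δ1=00011000 | 1Δ
t=16: Δ0=00011000 Δ1=01011100 Δ2=11011100 | 2Δ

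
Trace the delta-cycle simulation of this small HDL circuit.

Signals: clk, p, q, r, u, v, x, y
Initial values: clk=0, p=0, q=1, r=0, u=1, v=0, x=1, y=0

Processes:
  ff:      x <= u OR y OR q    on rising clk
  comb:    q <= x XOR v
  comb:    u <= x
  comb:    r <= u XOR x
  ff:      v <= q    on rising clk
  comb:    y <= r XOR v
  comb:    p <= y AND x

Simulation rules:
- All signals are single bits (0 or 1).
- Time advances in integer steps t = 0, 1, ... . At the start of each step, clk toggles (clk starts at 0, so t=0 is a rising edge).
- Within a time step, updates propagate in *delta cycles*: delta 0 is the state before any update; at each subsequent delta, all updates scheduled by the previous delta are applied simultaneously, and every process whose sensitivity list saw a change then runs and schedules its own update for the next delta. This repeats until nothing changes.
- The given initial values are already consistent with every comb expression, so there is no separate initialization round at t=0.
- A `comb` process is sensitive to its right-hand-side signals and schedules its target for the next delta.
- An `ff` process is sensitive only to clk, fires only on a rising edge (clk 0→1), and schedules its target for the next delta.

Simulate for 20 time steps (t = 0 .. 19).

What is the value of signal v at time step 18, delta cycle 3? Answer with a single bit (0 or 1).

0

t0.Δ0 r=0 x=1 q=1 p=0 y=0 u=1 clk=0 v=0
t0.Δ1 r=0 x=1 q=1 p=0 y=0 u=1 clk=1 v=0
t0.Δ2 r=0 x=1 q=1 p=0 y=0 u=1 clk=1 v=1
t0.Δ3 r=0 x=1 q=0 p=0 y=1 u=1 clk=1 v=1
t0.Δ4 r=0 x=1 q=0 p=1 y=1 u=1 clk=1 v=1
t1.Δ0 r=0 x=1 q=0 p=1 y=1 u=1 clk=1 v=1
t1.Δ1 r=0 x=1 q=0 p=1 y=1 u=1 clk=0 v=1
t2.Δ0 r=0 x=1 q=0 p=1 y=1 u=1 clk=0 v=1
t2.Δ1 r=0 x=1 q=0 p=1 y=1 u=1 clk=1 v=1
t2.Δ2 r=0 x=1 q=0 p=1 y=1 u=1 clk=1 v=0
t2.Δ3 r=0 x=1 q=1 p=1 y=0 u=1 clk=1 v=0
t2.Δ4 r=0 x=1 q=1 p=0 y=0 u=1 clk=1 v=0
t3.Δ0 r=0 x=1 q=1 p=0 y=0 u=1 clk=1 v=0
t3.Δ1 r=0 x=1 q=1 p=0 y=0 u=1 clk=0 v=0
t4.Δ0 r=0 x=1 q=1 p=0 y=0 u=1 clk=0 v=0
t4.Δ1 r=0 x=1 q=1 p=0 y=0 u=1 clk=1 v=0
t4.Δ2 r=0 x=1 q=1 p=0 y=0 u=1 clk=1 v=1
t4.Δ3 r=0 x=1 q=0 p=0 y=1 u=1 clk=1 v=1
t4.Δ4 r=0 x=1 q=0 p=1 y=1 u=1 clk=1 v=1
t5.Δ0 r=0 x=1 q=0 p=1 y=1 u=1 clk=1 v=1
t5.Δ1 r=0 x=1 q=0 p=1 y=1 u=1 clk=0 v=1
t6.Δ0 r=0 x=1 q=0 p=1 y=1 u=1 clk=0 v=1
t6.Δ1 r=0 x=1 q=0 p=1 y=1 u=1 clk=1 v=1
t6.Δ2 r=0 x=1 q=0 p=1 y=1 u=1 clk=1 v=0
t6.Δ3 r=0 x=1 q=1 p=1 y=0 u=1 clk=1 v=0
t6.Δ4 r=0 x=1 q=1 p=0 y=0 u=1 clk=1 v=0
t7.Δ0 r=0 x=1 q=1 p=0 y=0 u=1 clk=1 v=0
t7.Δ1 r=0 x=1 q=1 p=0 y=0 u=1 clk=0 v=0
t8.Δ0 r=0 x=1 q=1 p=0 y=0 u=1 clk=0 v=0
t8.Δ1 r=0 x=1 q=1 p=0 y=0 u=1 clk=1 v=0
t8.Δ2 r=0 x=1 q=1 p=0 y=0 u=1 clk=1 v=1
t8.Δ3 r=0 x=1 q=0 p=0 y=1 u=1 clk=1 v=1
t8.Δ4 r=0 x=1 q=0 p=1 y=1 u=1 clk=1 v=1
t9.Δ0 r=0 x=1 q=0 p=1 y=1 u=1 clk=1 v=1
t9.Δ1 r=0 x=1 q=0 p=1 y=1 u=1 clk=0 v=1
t10.Δ0 r=0 x=1 q=0 p=1 y=1 u=1 clk=0 v=1
t10.Δ1 r=0 x=1 q=0 p=1 y=1 u=1 clk=1 v=1
t10.Δ2 r=0 x=1 q=0 p=1 y=1 u=1 clk=1 v=0
t10.Δ3 r=0 x=1 q=1 p=1 y=0 u=1 clk=1 v=0
t10.Δ4 r=0 x=1 q=1 p=0 y=0 u=1 clk=1 v=0
t11.Δ0 r=0 x=1 q=1 p=0 y=0 u=1 clk=1 v=0
t11.Δ1 r=0 x=1 q=1 p=0 y=0 u=1 clk=0 v=0
t12.Δ0 r=0 x=1 q=1 p=0 y=0 u=1 clk=0 v=0
t12.Δ1 r=0 x=1 q=1 p=0 y=0 u=1 clk=1 v=0
t12.Δ2 r=0 x=1 q=1 p=0 y=0 u=1 clk=1 v=1
t12.Δ3 r=0 x=1 q=0 p=0 y=1 u=1 clk=1 v=1
t12.Δ4 r=0 x=1 q=0 p=1 y=1 u=1 clk=1 v=1
t13.Δ0 r=0 x=1 q=0 p=1 y=1 u=1 clk=1 v=1
t13.Δ1 r=0 x=1 q=0 p=1 y=1 u=1 clk=0 v=1
t14.Δ0 r=0 x=1 q=0 p=1 y=1 u=1 clk=0 v=1
t14.Δ1 r=0 x=1 q=0 p=1 y=1 u=1 clk=1 v=1
t14.Δ2 r=0 x=1 q=0 p=1 y=1 u=1 clk=1 v=0
t14.Δ3 r=0 x=1 q=1 p=1 y=0 u=1 clk=1 v=0
t14.Δ4 r=0 x=1 q=1 p=0 y=0 u=1 clk=1 v=0
t15.Δ0 r=0 x=1 q=1 p=0 y=0 u=1 clk=1 v=0
t15.Δ1 r=0 x=1 q=1 p=0 y=0 u=1 clk=0 v=0
t16.Δ0 r=0 x=1 q=1 p=0 y=0 u=1 clk=0 v=0
t16.Δ1 r=0 x=1 q=1 p=0 y=0 u=1 clk=1 v=0
t16.Δ2 r=0 x=1 q=1 p=0 y=0 u=1 clk=1 v=1
t16.Δ3 r=0 x=1 q=0 p=0 y=1 u=1 clk=1 v=1
t16.Δ4 r=0 x=1 q=0 p=1 y=1 u=1 clk=1 v=1
t17.Δ0 r=0 x=1 q=0 p=1 y=1 u=1 clk=1 v=1
t17.Δ1 r=0 x=1 q=0 p=1 y=1 u=1 clk=0 v=1
t18.Δ0 r=0 x=1 q=0 p=1 y=1 u=1 clk=0 v=1
t18.Δ1 r=0 x=1 q=0 p=1 y=1 u=1 clk=1 v=1
t18.Δ2 r=0 x=1 q=0 p=1 y=1 u=1 clk=1 v=0
t18.Δ3 r=0 x=1 q=1 p=1 y=0 u=1 clk=1 v=0
t18.Δ4 r=0 x=1 q=1 p=0 y=0 u=1 clk=1 v=0
t19.Δ0 r=0 x=1 q=1 p=0 y=0 u=1 clk=1 v=0
t19.Δ1 r=0 x=1 q=1 p=0 y=0 u=1 clk=0 v=0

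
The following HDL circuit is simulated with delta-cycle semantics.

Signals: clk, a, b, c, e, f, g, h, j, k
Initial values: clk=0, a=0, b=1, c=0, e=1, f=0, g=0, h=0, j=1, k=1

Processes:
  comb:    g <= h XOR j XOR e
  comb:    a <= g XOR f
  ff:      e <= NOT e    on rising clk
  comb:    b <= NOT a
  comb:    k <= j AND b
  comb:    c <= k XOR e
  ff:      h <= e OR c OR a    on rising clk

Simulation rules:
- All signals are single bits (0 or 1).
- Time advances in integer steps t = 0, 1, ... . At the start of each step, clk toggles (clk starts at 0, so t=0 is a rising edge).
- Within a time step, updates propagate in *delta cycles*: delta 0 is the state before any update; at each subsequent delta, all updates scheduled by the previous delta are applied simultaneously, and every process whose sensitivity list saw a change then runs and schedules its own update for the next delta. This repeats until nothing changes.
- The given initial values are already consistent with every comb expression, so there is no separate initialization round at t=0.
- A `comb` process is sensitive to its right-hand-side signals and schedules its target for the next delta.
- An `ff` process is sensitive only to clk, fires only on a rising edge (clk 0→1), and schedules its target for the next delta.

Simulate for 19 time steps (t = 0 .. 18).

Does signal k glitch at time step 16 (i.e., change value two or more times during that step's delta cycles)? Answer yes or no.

no

t0.Δ0 c=0 g=0 h=0 e=1 j=1 clk=0 f=0 k=1 a=0 b=1
t0.Δ1 c=0 g=0 h=0 e=1 j=1 clk=1 f=0 k=1 a=0 b=1
t0.Δ2 c=0 g=0 h=1 e=0 j=1 clk=1 f=0 k=1 a=0 b=1
t0.Δ3 c=1 g=0 h=1 e=0 j=1 clk=1 f=0 k=1 a=0 b=1
t1.Δ0 c=1 g=0 h=1 e=0 j=1 clk=1 f=0 k=1 a=0 b=1
t1.Δ1 c=1 g=0 h=1 e=0 j=1 clk=0 f=0 k=1 a=0 b=1
t2.Δ0 c=1 g=0 h=1 e=0 j=1 clk=0 f=0 k=1 a=0 b=1
t2.Δ1 c=1 g=0 h=1 e=0 j=1 clk=1 f=0 k=1 a=0 b=1
t2.Δ2 c=1 g=0 h=1 e=1 j=1 clk=1 f=0 k=1 a=0 b=1
t2.Δ3 c=0 g=1 h=1 e=1 j=1 clk=1 f=0 k=1 a=0 b=1
t2.Δ4 c=0 g=1 h=1 e=1 j=1 clk=1 f=0 k=1 a=1 b=1
t2.Δ5 c=0 g=1 h=1 e=1 j=1 clk=1 f=0 k=1 a=1 b=0
t2.Δ6 c=0 g=1 h=1 e=1 j=1 clk=1 f=0 k=0 a=1 b=0
t2.Δ7 c=1 g=1 h=1 e=1 j=1 clk=1 f=0 k=0 a=1 b=0
t3.Δ0 c=1 g=1 h=1 e=1 j=1 clk=1 f=0 k=0 a=1 b=0
t3.Δ1 c=1 g=1 h=1 e=1 j=1 clk=0 f=0 k=0 a=1 b=0
t4.Δ0 c=1 g=1 h=1 e=1 j=1 clk=0 f=0 k=0 a=1 b=0
t4.Δ1 c=1 g=1 h=1 e=1 j=1 clk=1 f=0 k=0 a=1 b=0
t4.Δ2 c=1 g=1 h=1 e=0 j=1 clk=1 f=0 k=0 a=1 b=0
t4.Δ3 c=0 g=0 h=1 e=0 j=1 clk=1 f=0 k=0 a=1 b=0
t4.Δ4 c=0 g=0 h=1 e=0 j=1 clk=1 f=0 k=0 a=0 b=0
t4.Δ5 c=0 g=0 h=1 e=0 j=1 clk=1 f=0 k=0 a=0 b=1
t4.Δ6 c=0 g=0 h=1 e=0 j=1 clk=1 f=0 k=1 a=0 b=1
t4.Δ7 c=1 g=0 h=1 e=0 j=1 clk=1 f=0 k=1 a=0 b=1
t5.Δ0 c=1 g=0 h=1 e=0 j=1 clk=1 f=0 k=1 a=0 b=1
t5.Δ1 c=1 g=0 h=1 e=0 j=1 clk=0 f=0 k=1 a=0 b=1
t6.Δ0 c=1 g=0 h=1 e=0 j=1 clk=0 f=0 k=1 a=0 b=1
t6.Δ1 c=1 g=0 h=1 e=0 j=1 clk=1 f=0 k=1 a=0 b=1
t6.Δ2 c=1 g=0 h=1 e=1 j=1 clk=1 f=0 k=1 a=0 b=1
t6.Δ3 c=0 g=1 h=1 e=1 j=1 clk=1 f=0 k=1 a=0 b=1
t6.Δ4 c=0 g=1 h=1 e=1 j=1 clk=1 f=0 k=1 a=1 b=1
t6.Δ5 c=0 g=1 h=1 e=1 j=1 clk=1 f=0 k=1 a=1 b=0
t6.Δ6 c=0 g=1 h=1 e=1 j=1 clk=1 f=0 k=0 a=1 b=0
t6.Δ7 c=1 g=1 h=1 e=1 j=1 clk=1 f=0 k=0 a=1 b=0
t7.Δ0 c=1 g=1 h=1 e=1 j=1 clk=1 f=0 k=0 a=1 b=0
t7.Δ1 c=1 g=1 h=1 e=1 j=1 clk=0 f=0 k=0 a=1 b=0
t8.Δ0 c=1 g=1 h=1 e=1 j=1 clk=0 f=0 k=0 a=1 b=0
t8.Δ1 c=1 g=1 h=1 e=1 j=1 clk=1 f=0 k=0 a=1 b=0
t8.Δ2 c=1 g=1 h=1 e=0 j=1 clk=1 f=0 k=0 a=1 b=0
t8.Δ3 c=0 g=0 h=1 e=0 j=1 clk=1 f=0 k=0 a=1 b=0
t8.Δ4 c=0 g=0 h=1 e=0 j=1 clk=1 f=0 k=0 a=0 b=0
t8.Δ5 c=0 g=0 h=1 e=0 j=1 clk=1 f=0 k=0 a=0 b=1
t8.Δ6 c=0 g=0 h=1 e=0 j=1 clk=1 f=0 k=1 a=0 b=1
t8.Δ7 c=1 g=0 h=1 e=0 j=1 clk=1 f=0 k=1 a=0 b=1
t9.Δ0 c=1 g=0 h=1 e=0 j=1 clk=1 f=0 k=1 a=0 b=1
t9.Δ1 c=1 g=0 h=1 e=0 j=1 clk=0 f=0 k=1 a=0 b=1
t10.Δ0 c=1 g=0 h=1 e=0 j=1 clk=0 f=0 k=1 a=0 b=1
t10.Δ1 c=1 g=0 h=1 e=0 j=1 clk=1 f=0 k=1 a=0 b=1
t10.Δ2 c=1 g=0 h=1 e=1 j=1 clk=1 f=0 k=1 a=0 b=1
t10.Δ3 c=0 g=1 h=1 e=1 j=1 clk=1 f=0 k=1 a=0 b=1
t10.Δ4 c=0 g=1 h=1 e=1 j=1 clk=1 f=0 k=1 a=1 b=1
t10.Δ5 c=0 g=1 h=1 e=1 j=1 clk=1 f=0 k=1 a=1 b=0
t10.Δ6 c=0 g=1 h=1 e=1 j=1 clk=1 f=0 k=0 a=1 b=0
t10.Δ7 c=1 g=1 h=1 e=1 j=1 clk=1 f=0 k=0 a=1 b=0
t11.Δ0 c=1 g=1 h=1 e=1 j=1 clk=1 f=0 k=0 a=1 b=0
t11.Δ1 c=1 g=1 h=1 e=1 j=1 clk=0 f=0 k=0 a=1 b=0
t12.Δ0 c=1 g=1 h=1 e=1 j=1 clk=0 f=0 k=0 a=1 b=0
t12.Δ1 c=1 g=1 h=1 e=1 j=1 clk=1 f=0 k=0 a=1 b=0
t12.Δ2 c=1 g=1 h=1 e=0 j=1 clk=1 f=0 k=0 a=1 b=0
t12.Δ3 c=0 g=0 h=1 e=0 j=1 clk=1 f=0 k=0 a=1 b=0
t12.Δ4 c=0 g=0 h=1 e=0 j=1 clk=1 f=0 k=0 a=0 b=0
t12.Δ5 c=0 g=0 h=1 e=0 j=1 clk=1 f=0 k=0 a=0 b=1
t12.Δ6 c=0 g=0 h=1 e=0 j=1 clk=1 f=0 k=1 a=0 b=1
t12.Δ7 c=1 g=0 h=1 e=0 j=1 clk=1 f=0 k=1 a=0 b=1
t13.Δ0 c=1 g=0 h=1 e=0 j=1 clk=1 f=0 k=1 a=0 b=1
t13.Δ1 c=1 g=0 h=1 e=0 j=1 clk=0 f=0 k=1 a=0 b=1
t14.Δ0 c=1 g=0 h=1 e=0 j=1 clk=0 f=0 k=1 a=0 b=1
t14.Δ1 c=1 g=0 h=1 e=0 j=1 clk=1 f=0 k=1 a=0 b=1
t14.Δ2 c=1 g=0 h=1 e=1 j=1 clk=1 f=0 k=1 a=0 b=1
t14.Δ3 c=0 g=1 h=1 e=1 j=1 clk=1 f=0 k=1 a=0 b=1
t14.Δ4 c=0 g=1 h=1 e=1 j=1 clk=1 f=0 k=1 a=1 b=1
t14.Δ5 c=0 g=1 h=1 e=1 j=1 clk=1 f=0 k=1 a=1 b=0
t14.Δ6 c=0 g=1 h=1 e=1 j=1 clk=1 f=0 k=0 a=1 b=0
t14.Δ7 c=1 g=1 h=1 e=1 j=1 clk=1 f=0 k=0 a=1 b=0
t15.Δ0 c=1 g=1 h=1 e=1 j=1 clk=1 f=0 k=0 a=1 b=0
t15.Δ1 c=1 g=1 h=1 e=1 j=1 clk=0 f=0 k=0 a=1 b=0
t16.Δ0 c=1 g=1 h=1 e=1 j=1 clk=0 f=0 k=0 a=1 b=0
t16.Δ1 c=1 g=1 h=1 e=1 j=1 clk=1 f=0 k=0 a=1 b=0
t16.Δ2 c=1 g=1 h=1 e=0 j=1 clk=1 f=0 k=0 a=1 b=0
t16.Δ3 c=0 g=0 h=1 e=0 j=1 clk=1 f=0 k=0 a=1 b=0
t16.Δ4 c=0 g=0 h=1 e=0 j=1 clk=1 f=0 k=0 a=0 b=0
t16.Δ5 c=0 g=0 h=1 e=0 j=1 clk=1 f=0 k=0 a=0 b=1
t16.Δ6 c=0 g=0 h=1 e=0 j=1 clk=1 f=0 k=1 a=0 b=1
t16.Δ7 c=1 g=0 h=1 e=0 j=1 clk=1 f=0 k=1 a=0 b=1
t17.Δ0 c=1 g=0 h=1 e=0 j=1 clk=1 f=0 k=1 a=0 b=1
t17.Δ1 c=1 g=0 h=1 e=0 j=1 clk=0 f=0 k=1 a=0 b=1
t18.Δ0 c=1 g=0 h=1 e=0 j=1 clk=0 f=0 k=1 a=0 b=1
t18.Δ1 c=1 g=0 h=1 e=0 j=1 clk=1 f=0 k=1 a=0 b=1
t18.Δ2 c=1 g=0 h=1 e=1 j=1 clk=1 f=0 k=1 a=0 b=1
t18.Δ3 c=0 g=1 h=1 e=1 j=1 clk=1 f=0 k=1 a=0 b=1
t18.Δ4 c=0 g=1 h=1 e=1 j=1 clk=1 f=0 k=1 a=1 b=1
t18.Δ5 c=0 g=1 h=1 e=1 j=1 clk=1 f=0 k=1 a=1 b=0
t18.Δ6 c=0 g=1 h=1 e=1 j=1 clk=1 f=0 k=0 a=1 b=0
t18.Δ7 c=1 g=1 h=1 e=1 j=1 clk=1 f=0 k=0 a=1 b=0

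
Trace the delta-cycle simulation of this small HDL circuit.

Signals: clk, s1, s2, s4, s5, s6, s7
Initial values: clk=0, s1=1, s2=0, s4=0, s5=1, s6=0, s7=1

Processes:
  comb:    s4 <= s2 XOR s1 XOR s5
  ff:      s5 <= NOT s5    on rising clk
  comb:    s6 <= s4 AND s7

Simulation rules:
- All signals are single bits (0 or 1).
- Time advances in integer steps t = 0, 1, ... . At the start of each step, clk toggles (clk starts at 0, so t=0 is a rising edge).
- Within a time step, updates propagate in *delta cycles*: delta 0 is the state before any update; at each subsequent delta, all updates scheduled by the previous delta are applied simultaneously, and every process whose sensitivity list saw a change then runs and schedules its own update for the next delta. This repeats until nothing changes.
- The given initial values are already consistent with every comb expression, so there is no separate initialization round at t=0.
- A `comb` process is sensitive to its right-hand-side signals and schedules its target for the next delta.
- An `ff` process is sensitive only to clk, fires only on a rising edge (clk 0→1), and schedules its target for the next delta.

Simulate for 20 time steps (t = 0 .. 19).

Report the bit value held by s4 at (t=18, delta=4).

t=0 Δ0: s1=1 s5=1 s6=0 s4=0 s2=0 s7=1 clk=0
  Δ1: clk:0→1
  Δ2: s5:1→0
  Δ3: s4:0→1
  Δ4: s6:0→1
  (4Δ to stable)
t=1 Δ0: s1=1 s5=0 s6=1 s4=1 s2=0 s7=1 clk=1
  Δ1: clk:1→0
  (1Δ to stable)
t=2 Δ0: s1=1 s5=0 s6=1 s4=1 s2=0 s7=1 clk=0
  Δ1: clk:0→1
  Δ2: s5:0→1
  Δ3: s4:1→0
  Δ4: s6:1→0
  (4Δ to stable)
t=3 Δ0: s1=1 s5=1 s6=0 s4=0 s2=0 s7=1 clk=1
  Δ1: clk:1→0
  (1Δ to stable)
t=4 Δ0: s1=1 s5=1 s6=0 s4=0 s2=0 s7=1 clk=0
  Δ1: clk:0→1
  Δ2: s5:1→0
  Δ3: s4:0→1
  Δ4: s6:0→1
  (4Δ to stable)
t=5 Δ0: s1=1 s5=0 s6=1 s4=1 s2=0 s7=1 clk=1
  Δ1: clk:1→0
  (1Δ to stable)
t=6 Δ0: s1=1 s5=0 s6=1 s4=1 s2=0 s7=1 clk=0
  Δ1: clk:0→1
  Δ2: s5:0→1
  Δ3: s4:1→0
  Δ4: s6:1→0
  (4Δ to stable)
t=7 Δ0: s1=1 s5=1 s6=0 s4=0 s2=0 s7=1 clk=1
  Δ1: clk:1→0
  (1Δ to stable)
t=8 Δ0: s1=1 s5=1 s6=0 s4=0 s2=0 s7=1 clk=0
  Δ1: clk:0→1
  Δ2: s5:1→0
  Δ3: s4:0→1
  Δ4: s6:0→1
  (4Δ to stable)
t=9 Δ0: s1=1 s5=0 s6=1 s4=1 s2=0 s7=1 clk=1
  Δ1: clk:1→0
  (1Δ to stable)
t=10 Δ0: s1=1 s5=0 s6=1 s4=1 s2=0 s7=1 clk=0
  Δ1: clk:0→1
  Δ2: s5:0→1
  Δ3: s4:1→0
  Δ4: s6:1→0
  (4Δ to stable)
t=11 Δ0: s1=1 s5=1 s6=0 s4=0 s2=0 s7=1 clk=1
  Δ1: clk:1→0
  (1Δ to stable)
t=12 Δ0: s1=1 s5=1 s6=0 s4=0 s2=0 s7=1 clk=0
  Δ1: clk:0→1
  Δ2: s5:1→0
  Δ3: s4:0→1
  Δ4: s6:0→1
  (4Δ to stable)
t=13 Δ0: s1=1 s5=0 s6=1 s4=1 s2=0 s7=1 clk=1
  Δ1: clk:1→0
  (1Δ to stable)
t=14 Δ0: s1=1 s5=0 s6=1 s4=1 s2=0 s7=1 clk=0
  Δ1: clk:0→1
  Δ2: s5:0→1
  Δ3: s4:1→0
  Δ4: s6:1→0
  (4Δ to stable)
t=15 Δ0: s1=1 s5=1 s6=0 s4=0 s2=0 s7=1 clk=1
  Δ1: clk:1→0
  (1Δ to stable)
t=16 Δ0: s1=1 s5=1 s6=0 s4=0 s2=0 s7=1 clk=0
  Δ1: clk:0→1
  Δ2: s5:1→0
  Δ3: s4:0→1
  Δ4: s6:0→1
  (4Δ to stable)
t=17 Δ0: s1=1 s5=0 s6=1 s4=1 s2=0 s7=1 clk=1
  Δ1: clk:1→0
  (1Δ to stable)
t=18 Δ0: s1=1 s5=0 s6=1 s4=1 s2=0 s7=1 clk=0
  Δ1: clk:0→1
  Δ2: s5:0→1
  Δ3: s4:1→0
  Δ4: s6:1→0
  (4Δ to stable)
t=19 Δ0: s1=1 s5=1 s6=0 s4=0 s2=0 s7=1 clk=1
  Δ1: clk:1→0
  (1Δ to stable)

0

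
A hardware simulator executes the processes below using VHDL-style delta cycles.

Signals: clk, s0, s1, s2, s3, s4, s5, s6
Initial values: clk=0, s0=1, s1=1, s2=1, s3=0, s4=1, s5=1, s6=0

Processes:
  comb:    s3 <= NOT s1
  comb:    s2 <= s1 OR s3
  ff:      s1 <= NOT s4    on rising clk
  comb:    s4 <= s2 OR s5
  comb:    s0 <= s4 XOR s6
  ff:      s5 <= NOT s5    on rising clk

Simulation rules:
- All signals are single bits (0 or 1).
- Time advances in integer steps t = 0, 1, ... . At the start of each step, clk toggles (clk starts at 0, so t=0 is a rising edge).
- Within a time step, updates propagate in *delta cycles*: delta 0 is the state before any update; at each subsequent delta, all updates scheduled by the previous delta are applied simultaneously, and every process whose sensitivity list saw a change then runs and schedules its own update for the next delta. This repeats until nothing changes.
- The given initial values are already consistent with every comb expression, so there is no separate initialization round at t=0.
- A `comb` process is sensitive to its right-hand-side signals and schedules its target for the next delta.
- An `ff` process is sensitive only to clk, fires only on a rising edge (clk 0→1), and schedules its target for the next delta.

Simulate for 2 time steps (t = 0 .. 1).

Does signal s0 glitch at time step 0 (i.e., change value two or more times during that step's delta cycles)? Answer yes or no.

[bits: s4,clk,s5,s0,s1,s2,s3,s6]
t=0: Δ0=10111100 Δ1=11111100 Δ2=11010100 Δ3=11010010 Δ4=01010110 Δ5=11000110 Δ6=11010110 | 6Δ
t=1: Δ0=11010110 Δ1=10010110 | 1Δ

yes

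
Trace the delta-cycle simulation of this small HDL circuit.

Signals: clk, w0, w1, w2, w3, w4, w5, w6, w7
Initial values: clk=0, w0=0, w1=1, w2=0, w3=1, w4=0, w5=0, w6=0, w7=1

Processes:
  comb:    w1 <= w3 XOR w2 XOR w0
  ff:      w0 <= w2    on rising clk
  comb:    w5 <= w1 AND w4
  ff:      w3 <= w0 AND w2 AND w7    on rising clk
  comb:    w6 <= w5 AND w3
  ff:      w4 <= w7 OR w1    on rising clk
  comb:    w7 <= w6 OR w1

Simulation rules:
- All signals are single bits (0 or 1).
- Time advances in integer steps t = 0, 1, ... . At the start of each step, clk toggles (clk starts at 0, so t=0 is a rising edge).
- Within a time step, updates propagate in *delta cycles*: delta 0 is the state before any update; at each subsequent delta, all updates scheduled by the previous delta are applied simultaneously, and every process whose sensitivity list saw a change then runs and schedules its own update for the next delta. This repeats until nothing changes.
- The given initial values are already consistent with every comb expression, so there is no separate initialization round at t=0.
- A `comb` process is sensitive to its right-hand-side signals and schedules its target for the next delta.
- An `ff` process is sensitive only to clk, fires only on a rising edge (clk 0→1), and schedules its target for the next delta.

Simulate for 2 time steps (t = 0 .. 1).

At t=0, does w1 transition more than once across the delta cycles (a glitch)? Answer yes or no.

t0.Δ0 w4=0 w5=0 w0=0 w3=1 w1=1 w6=0 w7=1 clk=0 w2=0
t0.Δ1 w4=0 w5=0 w0=0 w3=1 w1=1 w6=0 w7=1 clk=1 w2=0
t0.Δ2 w4=1 w5=0 w0=0 w3=0 w1=1 w6=0 w7=1 clk=1 w2=0
t0.Δ3 w4=1 w5=1 w0=0 w3=0 w1=0 w6=0 w7=1 clk=1 w2=0
t0.Δ4 w4=1 w5=0 w0=0 w3=0 w1=0 w6=0 w7=0 clk=1 w2=0
t1.Δ0 w4=1 w5=0 w0=0 w3=0 w1=0 w6=0 w7=0 clk=1 w2=0
t1.Δ1 w4=1 w5=0 w0=0 w3=0 w1=0 w6=0 w7=0 clk=0 w2=0

no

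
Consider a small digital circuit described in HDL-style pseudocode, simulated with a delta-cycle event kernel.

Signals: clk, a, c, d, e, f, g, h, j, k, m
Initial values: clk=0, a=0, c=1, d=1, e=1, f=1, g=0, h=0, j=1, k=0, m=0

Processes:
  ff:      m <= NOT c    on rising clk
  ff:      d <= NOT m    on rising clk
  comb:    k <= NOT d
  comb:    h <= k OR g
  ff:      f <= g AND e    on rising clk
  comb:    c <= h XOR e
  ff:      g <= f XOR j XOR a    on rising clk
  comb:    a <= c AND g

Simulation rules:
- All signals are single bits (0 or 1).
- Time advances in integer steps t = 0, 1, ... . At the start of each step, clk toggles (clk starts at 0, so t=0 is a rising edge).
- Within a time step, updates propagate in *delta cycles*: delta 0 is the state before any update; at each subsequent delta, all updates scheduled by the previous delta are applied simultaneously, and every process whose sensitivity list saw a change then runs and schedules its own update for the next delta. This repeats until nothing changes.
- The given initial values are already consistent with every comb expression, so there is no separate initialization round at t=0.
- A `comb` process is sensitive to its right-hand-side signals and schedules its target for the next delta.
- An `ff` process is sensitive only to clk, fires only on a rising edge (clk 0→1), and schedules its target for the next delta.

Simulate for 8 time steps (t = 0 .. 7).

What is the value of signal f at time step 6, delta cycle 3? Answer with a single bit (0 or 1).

t0.Δ0 a=0 c=1 e=1 g=0 k=0 h=0 clk=0 f=1 d=1 m=0 j=1
t0.Δ1 a=0 c=1 e=1 g=0 k=0 h=0 clk=1 f=1 d=1 m=0 j=1
t0.Δ2 a=0 c=1 e=1 g=0 k=0 h=0 clk=1 f=0 d=1 m=0 j=1
t1.Δ0 a=0 c=1 e=1 g=0 k=0 h=0 clk=1 f=0 d=1 m=0 j=1
t1.Δ1 a=0 c=1 e=1 g=0 k=0 h=0 clk=0 f=0 d=1 m=0 j=1
t2.Δ0 a=0 c=1 e=1 g=0 k=0 h=0 clk=0 f=0 d=1 m=0 j=1
t2.Δ1 a=0 c=1 e=1 g=0 k=0 h=0 clk=1 f=0 d=1 m=0 j=1
t2.Δ2 a=0 c=1 e=1 g=1 k=0 h=0 clk=1 f=0 d=1 m=0 j=1
t2.Δ3 a=1 c=1 e=1 g=1 k=0 h=1 clk=1 f=0 d=1 m=0 j=1
t2.Δ4 a=1 c=0 e=1 g=1 k=0 h=1 clk=1 f=0 d=1 m=0 j=1
t2.Δ5 a=0 c=0 e=1 g=1 k=0 h=1 clk=1 f=0 d=1 m=0 j=1
t3.Δ0 a=0 c=0 e=1 g=1 k=0 h=1 clk=1 f=0 d=1 m=0 j=1
t3.Δ1 a=0 c=0 e=1 g=1 k=0 h=1 clk=0 f=0 d=1 m=0 j=1
t4.Δ0 a=0 c=0 e=1 g=1 k=0 h=1 clk=0 f=0 d=1 m=0 j=1
t4.Δ1 a=0 c=0 e=1 g=1 k=0 h=1 clk=1 f=0 d=1 m=0 j=1
t4.Δ2 a=0 c=0 e=1 g=1 k=0 h=1 clk=1 f=1 d=1 m=1 j=1
t5.Δ0 a=0 c=0 e=1 g=1 k=0 h=1 clk=1 f=1 d=1 m=1 j=1
t5.Δ1 a=0 c=0 e=1 g=1 k=0 h=1 clk=0 f=1 d=1 m=1 j=1
t6.Δ0 a=0 c=0 e=1 g=1 k=0 h=1 clk=0 f=1 d=1 m=1 j=1
t6.Δ1 a=0 c=0 e=1 g=1 k=0 h=1 clk=1 f=1 d=1 m=1 j=1
t6.Δ2 a=0 c=0 e=1 g=0 k=0 h=1 clk=1 f=1 d=0 m=1 j=1
t6.Δ3 a=0 c=0 e=1 g=0 k=1 h=0 clk=1 f=1 d=0 m=1 j=1
t6.Δ4 a=0 c=1 e=1 g=0 k=1 h=1 clk=1 f=1 d=0 m=1 j=1
t6.Δ5 a=0 c=0 e=1 g=0 k=1 h=1 clk=1 f=1 d=0 m=1 j=1
t7.Δ0 a=0 c=0 e=1 g=0 k=1 h=1 clk=1 f=1 d=0 m=1 j=1
t7.Δ1 a=0 c=0 e=1 g=0 k=1 h=1 clk=0 f=1 d=0 m=1 j=1

1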